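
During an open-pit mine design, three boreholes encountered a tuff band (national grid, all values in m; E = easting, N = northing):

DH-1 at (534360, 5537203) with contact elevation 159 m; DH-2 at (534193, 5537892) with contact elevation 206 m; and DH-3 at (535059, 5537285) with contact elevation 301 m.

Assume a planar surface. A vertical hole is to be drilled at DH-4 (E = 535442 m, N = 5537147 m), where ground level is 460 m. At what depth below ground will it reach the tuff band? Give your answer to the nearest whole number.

102 m

Let the plane be z = a·E + b·N + c.
DH-2−DH-1: −167a + 689b = 47;  DH-3−DH-1: 699a + 82b = 142.
Solving gives a = 0.18974975, b = 0.11420640.
Then c = 159 − a·534360 − b·5537203 = −733619.69.
At (535442, 5537147): z_contact = 101600.0 + 632377.6 − 733619.69 = 357.9 m.
Depth below ground = 460 − 357.9 = 102 m.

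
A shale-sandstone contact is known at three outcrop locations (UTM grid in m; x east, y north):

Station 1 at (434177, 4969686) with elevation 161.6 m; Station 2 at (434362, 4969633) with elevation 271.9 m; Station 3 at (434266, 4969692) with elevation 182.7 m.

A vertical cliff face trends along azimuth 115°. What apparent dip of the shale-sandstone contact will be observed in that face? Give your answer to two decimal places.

Let the plane be z = a·x + b·y + c.
Station 2−Station 1: 185a − 53b = 110.3;  Station 3−Station 1: 89a + 6b = 21.1.
Solving gives a = 0.30549, b = −1.01479.
Unit vector along 115° is (sin 115°, cos 115°) = (0.9063, -0.4226).
Slope in that direction = a·(0.9063) + b·(-0.4226) = 0.70574.
Apparent dip = arctan|0.70574| = 35.21° (true dip is 46.7°, so apparent ≤ true as expected).

35.21°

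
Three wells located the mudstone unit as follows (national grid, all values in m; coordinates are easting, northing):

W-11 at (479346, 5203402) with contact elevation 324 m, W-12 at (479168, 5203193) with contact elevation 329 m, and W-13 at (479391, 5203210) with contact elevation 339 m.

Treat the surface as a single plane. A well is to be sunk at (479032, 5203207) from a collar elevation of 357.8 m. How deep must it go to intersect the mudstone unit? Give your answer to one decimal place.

36.5 m

Two edge vectors: W-11→W-12 = (-178, -209, 5), W-11→W-13 = (45, -192, 15).
Normal n = (W-11→W-12) × (W-11→W-13) = (-2175, 2895, 43581).
So ∂z/∂easting = −n_x/n_z = 0.049907070 and ∂z/∂northing = −n_y/n_z = −0.066428031.
Intercept c from W-11: 324 − 23922.75 + 345651.75 = 322052.99.
At (479032, 5203207): z_contact = 23907.08 − 345638.79 + 322052.99 = 321.28 m.
Depth below ground = 357.8 − 321.28 = 36.5 m.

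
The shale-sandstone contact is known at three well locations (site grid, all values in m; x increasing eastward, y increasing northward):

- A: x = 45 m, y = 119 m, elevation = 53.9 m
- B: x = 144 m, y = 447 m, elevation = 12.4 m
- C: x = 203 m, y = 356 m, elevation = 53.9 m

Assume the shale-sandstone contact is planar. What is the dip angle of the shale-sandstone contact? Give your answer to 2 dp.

Let the plane be z = a·x + b·y + c.
B−A: 99a + 328b = −41.5;  C−A: 158a + 237b = 0.
Solving gives a = 0.34680, b = −0.23120.
Gradient magnitude |∇z| = √(a² + b²) = √(0.12027 + 0.05345) = 0.41680.
True dip = arctan(0.41680) = 22.63°, dipping toward WNW (azimuth ≈ 304°).

22.63°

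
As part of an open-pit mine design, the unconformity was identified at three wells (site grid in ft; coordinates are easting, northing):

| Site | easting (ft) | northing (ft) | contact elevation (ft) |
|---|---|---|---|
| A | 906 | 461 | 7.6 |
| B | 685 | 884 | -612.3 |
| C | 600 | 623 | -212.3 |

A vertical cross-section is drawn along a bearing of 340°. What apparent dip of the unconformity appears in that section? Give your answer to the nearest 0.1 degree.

Two edge vectors: A→B = (-221, 423, -619.9), A→C = (-306, 162, -219.9).
Normal n = (A→B) × (A→C) = (7406.1, 141091.5, 93636).
So ∂z/∂easting = −n_x/n_z = −0.07909 and ∂z/∂northing = −n_y/n_z = −1.50681.
Unit vector along 340° is (sin 340°, cos 340°) = (-0.3420, 0.9397).
Slope in that direction = a·(-0.3420) + b·(0.9397) = −1.38888.
Apparent dip = arctan|1.38888| = 54.2° (true dip is 56.5°, so apparent ≤ true as expected).

54.2°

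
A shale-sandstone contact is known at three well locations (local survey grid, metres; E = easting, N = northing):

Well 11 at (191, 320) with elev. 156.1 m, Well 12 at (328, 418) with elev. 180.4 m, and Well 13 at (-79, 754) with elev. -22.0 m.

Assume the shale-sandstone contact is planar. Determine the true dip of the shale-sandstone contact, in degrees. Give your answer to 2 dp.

Let the plane be z = a·E + b·N + c.
Well 12−Well 11: 137a + 98b = 24.3;  Well 13−Well 11: −270a + 434b = −178.1.
Solving gives a = 0.32589, b = −0.20762.
Gradient magnitude |∇z| = √(a² + b²) = √(0.10621 + 0.04311) = 0.38641.
True dip = arctan(0.38641) = 21.13°, dipping toward WNW (azimuth ≈ 303°).

21.13°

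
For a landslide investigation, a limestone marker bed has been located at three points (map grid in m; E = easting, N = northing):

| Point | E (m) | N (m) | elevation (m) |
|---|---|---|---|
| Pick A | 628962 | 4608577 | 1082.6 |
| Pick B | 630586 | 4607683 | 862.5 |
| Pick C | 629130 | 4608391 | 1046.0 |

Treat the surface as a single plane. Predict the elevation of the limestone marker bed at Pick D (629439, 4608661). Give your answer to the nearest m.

1069 m

Two edge vectors: Pick A→Pick B = (1624, -894, -220.1), Pick A→Pick C = (168, -186, -36.6).
Normal n = (Pick A→Pick B) × (Pick A→Pick C) = (-8218.2, 22461.6, -151872).
So ∂z/∂E = −n_x/n_z = −0.05411267 and ∂z/∂N = −n_y/n_z = 0.14789823.
Intercept c from Pick A: 1082.6 + 34034.82 − 681600.38 = −646482.97.
At (629439, 4608661): z = −34060.6 + 681612.8 − 646482.97 = 1069.2 m.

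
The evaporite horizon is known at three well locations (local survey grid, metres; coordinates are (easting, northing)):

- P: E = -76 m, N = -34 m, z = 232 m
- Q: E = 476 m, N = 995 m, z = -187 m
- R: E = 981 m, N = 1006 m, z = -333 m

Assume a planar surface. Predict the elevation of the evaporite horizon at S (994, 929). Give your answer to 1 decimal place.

-317.0 m

Two edge vectors: P→Q = (552, 1029, -419), P→R = (1057, 1040, -565).
Normal n = (P→Q) × (P→R) = (-145625, -131003, -513573).
So ∂z/∂E = −n_x/n_z = −0.283553 and ∂z/∂N = −n_y/n_z = −0.255082.
Intercept c from P: 232 − 21.55 − 8.67 = 201.78.
At (994, 929): z = −281.9 − 237.0 + 201.78 = -317.0 m.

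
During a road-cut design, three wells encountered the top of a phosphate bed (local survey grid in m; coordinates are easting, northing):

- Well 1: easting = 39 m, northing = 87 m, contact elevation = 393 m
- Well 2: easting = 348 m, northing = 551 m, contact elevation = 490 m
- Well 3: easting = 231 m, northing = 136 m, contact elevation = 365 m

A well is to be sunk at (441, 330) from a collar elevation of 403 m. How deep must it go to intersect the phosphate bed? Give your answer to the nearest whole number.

17 m

Two edge vectors: Well 1→Well 2 = (309, 464, 97), Well 1→Well 3 = (192, 49, -28).
Normal n = (Well 1→Well 2) × (Well 1→Well 3) = (-17745, 27276, -73947).
So ∂z/∂easting = −n_x/n_z = −0.23997 and ∂z/∂northing = −n_y/n_z = 0.36886.
Intercept c from Well 1: 393 + 9.36 − 32.09 = 370.27.
At (441, 330): z_contact = −105.8 + 121.7 + 370.27 = 386.2 m.
Depth below ground = 403 − 386.2 = 17 m.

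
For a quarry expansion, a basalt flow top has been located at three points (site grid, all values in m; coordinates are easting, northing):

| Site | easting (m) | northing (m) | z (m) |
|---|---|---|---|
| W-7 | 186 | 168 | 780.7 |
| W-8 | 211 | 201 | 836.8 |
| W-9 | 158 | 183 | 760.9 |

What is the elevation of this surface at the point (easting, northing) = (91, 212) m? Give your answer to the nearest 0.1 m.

Let the plane be z = a·easting + b·northing + c.
W-8−W-7: 25a + 33b = 56.1;  W-9−W-7: −28a + 15b = −19.8.
Solving gives a = 1.15081, b = 0.82818.
Then c = 780.7 − a·186 − b·168 = 427.52.
At (91, 212): z = 104.7 + 175.6 + 427.52 = 707.8 m.

707.8 m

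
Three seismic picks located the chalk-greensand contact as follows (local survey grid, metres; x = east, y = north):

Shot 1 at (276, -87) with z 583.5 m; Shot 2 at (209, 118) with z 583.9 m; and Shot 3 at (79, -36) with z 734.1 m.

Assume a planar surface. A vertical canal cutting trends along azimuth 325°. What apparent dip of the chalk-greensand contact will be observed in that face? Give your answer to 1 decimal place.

14.4°

Let the plane be z = a·x + b·y + c.
Shot 2−Shot 1: −67a + 205b = 0.4;  Shot 3−Shot 1: −197a + 51b = 150.6.
Solving gives a = −0.83458, b = −0.27081.
Unit vector along 325° is (sin 325°, cos 325°) = (-0.5736, 0.8192).
Slope in that direction = a·(-0.5736) + b·(0.8192) = 0.25686.
Apparent dip = arctan|0.25686| = 14.4° (true dip is 41.3°, so apparent ≤ true as expected).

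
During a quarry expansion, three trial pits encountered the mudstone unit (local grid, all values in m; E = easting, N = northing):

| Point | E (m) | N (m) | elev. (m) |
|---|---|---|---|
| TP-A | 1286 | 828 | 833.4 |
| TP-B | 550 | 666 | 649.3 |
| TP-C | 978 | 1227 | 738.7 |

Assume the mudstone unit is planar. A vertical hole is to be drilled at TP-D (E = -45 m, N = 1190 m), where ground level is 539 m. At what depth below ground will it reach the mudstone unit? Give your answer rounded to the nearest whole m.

Two edge vectors: TP-A→TP-B = (-736, -162, -184.1), TP-A→TP-C = (-308, 399, -94.7).
Normal n = (TP-A→TP-B) × (TP-A→TP-C) = (88797.3, -12996.4, -343560).
So ∂z/∂E = −n_x/n_z = 0.25846 and ∂z/∂N = −n_y/n_z = −0.03783.
Intercept c from TP-A: 833.4 − 332.38 + 31.32 = 532.34.
At (-45, 1190): z_contact = −11.6 − 45.0 + 532.34 = 475.7 m.
Depth below ground = 539 − 475.7 = 63 m.

63 m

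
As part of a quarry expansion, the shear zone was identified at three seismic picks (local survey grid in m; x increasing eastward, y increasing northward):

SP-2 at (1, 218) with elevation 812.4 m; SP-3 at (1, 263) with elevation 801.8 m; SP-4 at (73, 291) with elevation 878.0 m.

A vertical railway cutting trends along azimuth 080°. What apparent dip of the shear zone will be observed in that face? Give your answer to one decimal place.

Let the plane be z = a·x + b·y + c.
SP-3−SP-2: 0a + 45b = −10.6;  SP-4−SP-2: 72a + 73b = 65.6.
Solving gives a = 1.14994, b = −0.23556.
Unit vector along 080° is (sin 80°, cos 80°) = (0.9848, 0.1736).
Slope in that direction = a·(0.9848) + b·(0.1736) = 1.09156.
Apparent dip = arctan|1.09156| = 47.5° (true dip is 49.6°, so apparent ≤ true as expected).

47.5°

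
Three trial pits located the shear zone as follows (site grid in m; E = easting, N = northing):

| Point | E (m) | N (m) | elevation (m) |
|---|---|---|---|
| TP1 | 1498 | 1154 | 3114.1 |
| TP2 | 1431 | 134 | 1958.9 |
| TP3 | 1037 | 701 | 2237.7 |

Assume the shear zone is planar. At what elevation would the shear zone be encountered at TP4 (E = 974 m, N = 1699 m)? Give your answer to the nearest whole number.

3260 m

Two edge vectors: TP1→TP2 = (-67, -1020, -1155.2), TP1→TP3 = (-461, -453, -876.4).
Normal n = (TP1→TP2) × (TP1→TP3) = (370622.4, 473828.4, -439869).
So ∂z/∂E = −n_x/n_z = 0.84257 and ∂z/∂N = −n_y/n_z = 1.07720.
Intercept c from TP1: 3114.1 − 1262.18 − 1243.09 = 608.83.
At (974, 1699): z = 820.7 + 1830.2 + 608.83 = 3259.7 m.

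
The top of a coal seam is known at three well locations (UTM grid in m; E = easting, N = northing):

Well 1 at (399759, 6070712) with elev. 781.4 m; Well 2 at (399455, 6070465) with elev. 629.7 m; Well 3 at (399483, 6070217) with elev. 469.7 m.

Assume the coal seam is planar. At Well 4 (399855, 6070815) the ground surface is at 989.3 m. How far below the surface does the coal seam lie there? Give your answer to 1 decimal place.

143.9 m

Two edge vectors: Well 1→Well 2 = (-304, -247, -151.7), Well 1→Well 3 = (-276, -495, -311.7).
Normal n = (Well 1→Well 2) × (Well 1→Well 3) = (1898.4, -52887.6, 82308).
So ∂z/∂E = −n_x/n_z = −0.023064587 and ∂z/∂N = −n_y/n_z = 0.642557224.
Intercept c from Well 1: 781.4 + 9220.28 − 3900779.85 = −3890778.17.
At (399855, 6070815): z_contact = −9222.49 + 3900846.03 − 3890778.17 = 845.37 m.
Depth below ground = 989.3 − 845.37 = 143.9 m.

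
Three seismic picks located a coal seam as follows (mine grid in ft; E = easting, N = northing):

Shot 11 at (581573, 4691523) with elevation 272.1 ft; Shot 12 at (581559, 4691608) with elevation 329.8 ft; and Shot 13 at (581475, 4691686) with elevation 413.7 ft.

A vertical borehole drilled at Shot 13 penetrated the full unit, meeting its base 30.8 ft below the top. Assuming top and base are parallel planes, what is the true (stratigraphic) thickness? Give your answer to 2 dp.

24.68 ft

Two edge vectors: Shot 11→Shot 12 = (-14, 85, 57.7), Shot 11→Shot 13 = (-98, 163, 141.6).
Normal n = (Shot 11→Shot 12) × (Shot 11→Shot 13) = (2630.9, -3672.2, 6048).
So ∂z/∂E = −n_x/n_z = −0.43500 and ∂z/∂N = −n_y/n_z = 0.60718.
|∇z| = √(a²+b²) = 0.74692, so dip δ = arctan(0.74692) = 36.76°.
True thickness = vertical thickness × cos δ = 30.8 × cos 36.76° = 24.68 ft.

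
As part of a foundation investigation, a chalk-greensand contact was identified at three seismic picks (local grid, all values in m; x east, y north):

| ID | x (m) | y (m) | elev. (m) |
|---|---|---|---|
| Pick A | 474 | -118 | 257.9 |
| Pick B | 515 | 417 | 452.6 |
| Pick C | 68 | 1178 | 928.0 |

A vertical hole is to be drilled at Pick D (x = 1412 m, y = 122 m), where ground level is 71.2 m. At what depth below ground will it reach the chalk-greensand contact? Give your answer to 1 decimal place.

87.1 m

Let the plane be z = a·x + b·y + c.
Pick B−Pick A: 41a + 535b = 194.7;  Pick C−Pick A: −406a + 1296b = 670.1.
Solving gives a = −0.392727, b = 0.394022.
Then c = 257.9 − a·474 − b·-118 = 490.55.
At (1412, 122): z_contact = −554.53 + 48.07 + 490.55 = -15.91 m.
Depth below ground = 71.2 − (-15.91) = 87.1 m.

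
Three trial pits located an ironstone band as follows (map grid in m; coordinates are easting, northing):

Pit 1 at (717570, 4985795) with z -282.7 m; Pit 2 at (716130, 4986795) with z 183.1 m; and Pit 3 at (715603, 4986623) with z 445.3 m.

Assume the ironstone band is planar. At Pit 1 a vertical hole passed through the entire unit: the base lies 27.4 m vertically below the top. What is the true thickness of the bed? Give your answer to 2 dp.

Two edge vectors: Pit 1→Pit 2 = (-1440, 1000, 465.8), Pit 1→Pit 3 = (-1967, 828, 728).
Normal n = (Pit 1→Pit 2) × (Pit 1→Pit 3) = (342317.6, 132091.4, 774680).
So ∂z/∂easting = −n_x/n_z = −0.44188 and ∂z/∂northing = −n_y/n_z = −0.17051.
|∇z| = √(a²+b²) = 0.47364, so dip δ = arctan(0.47364) = 25.34°.
True thickness = vertical thickness × cos δ = 27.4 × cos 25.34° = 24.76 m.

24.76 m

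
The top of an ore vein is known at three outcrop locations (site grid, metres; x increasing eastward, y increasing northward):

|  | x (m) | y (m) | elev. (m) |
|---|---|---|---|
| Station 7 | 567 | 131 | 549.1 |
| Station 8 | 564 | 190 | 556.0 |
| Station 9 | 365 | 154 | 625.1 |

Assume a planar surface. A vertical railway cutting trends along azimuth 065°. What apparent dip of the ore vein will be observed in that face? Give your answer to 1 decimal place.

16.1°

Let the plane be z = a·x + b·y + c.
Station 8−Station 7: −3a + 59b = 6.9;  Station 9−Station 7: −202a + 23b = 76.
Solving gives a = −0.36504, b = 0.09839.
Unit vector along 065° is (sin 65°, cos 65°) = (0.9063, 0.4226).
Slope in that direction = a·(0.9063) + b·(0.4226) = −0.28925.
Apparent dip = arctan|0.28925| = 16.1° (true dip is 20.7°, so apparent ≤ true as expected).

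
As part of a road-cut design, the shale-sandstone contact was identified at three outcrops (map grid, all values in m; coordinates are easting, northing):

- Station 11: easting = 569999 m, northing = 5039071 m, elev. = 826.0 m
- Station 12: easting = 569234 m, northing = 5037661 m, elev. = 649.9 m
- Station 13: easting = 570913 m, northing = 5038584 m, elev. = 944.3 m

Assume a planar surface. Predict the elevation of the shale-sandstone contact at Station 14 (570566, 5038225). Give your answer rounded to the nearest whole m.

876 m

Let the plane be z = a·easting + b·northing + c.
Station 12−Station 11: −765a − 1410b = −176.1;  Station 13−Station 11: 914a − 487b = 118.3.
Solving gives a = 0.15202821, b = 0.04241023.
Then c = 826 − a·569999 − b·5039071 = −299538.08.
At (570566, 5038225): z = 86742.1 + 213672.3 − 299538.08 = 876.3 m.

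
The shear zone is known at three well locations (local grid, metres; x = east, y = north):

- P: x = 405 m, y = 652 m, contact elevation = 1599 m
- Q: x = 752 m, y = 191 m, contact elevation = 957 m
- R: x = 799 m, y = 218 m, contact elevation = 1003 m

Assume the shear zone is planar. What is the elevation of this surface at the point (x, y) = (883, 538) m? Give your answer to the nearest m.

Two edge vectors: P→Q = (347, -461, -642), P→R = (394, -434, -596).
Normal n = (P→Q) × (P→R) = (-3872, -46136, 31036).
So ∂z/∂x = −n_x/n_z = 0.12476 and ∂z/∂y = −n_y/n_z = 1.48653.
Intercept c from P: 1599 − 50.53 − 969.22 = 579.25.
At (883, 538): z = 110.2 + 799.8 + 579.25 = 1489.2 m.

1489 m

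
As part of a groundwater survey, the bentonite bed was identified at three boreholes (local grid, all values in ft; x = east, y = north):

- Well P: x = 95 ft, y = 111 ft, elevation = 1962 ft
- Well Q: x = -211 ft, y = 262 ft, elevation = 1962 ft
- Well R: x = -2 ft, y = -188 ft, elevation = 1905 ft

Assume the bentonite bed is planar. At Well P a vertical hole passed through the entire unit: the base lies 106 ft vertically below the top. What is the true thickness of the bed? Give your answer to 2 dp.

104.26 ft

Let the plane be z = a·x + b·y + c.
Well Q−Well P: −306a + 151b = 0;  Well R−Well P: −97a − 299b = −57.
Solving gives a = 0.08109, b = 0.16433.
|∇z| = √(a²+b²) = 0.18325, so dip δ = arctan(0.18325) = 10.38°.
True thickness = vertical thickness × cos δ = 106 × cos 10.38° = 104.26 ft.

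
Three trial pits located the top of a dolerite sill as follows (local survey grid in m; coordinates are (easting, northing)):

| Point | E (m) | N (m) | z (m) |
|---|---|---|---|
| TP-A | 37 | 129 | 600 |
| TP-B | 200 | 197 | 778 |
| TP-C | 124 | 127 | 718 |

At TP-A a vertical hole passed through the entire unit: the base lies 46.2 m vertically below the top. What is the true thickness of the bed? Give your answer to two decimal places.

Let the plane be z = a·E + b·N + c.
TP-B−TP-A: 163a + 68b = 178;  TP-C−TP-A: 87a − 2b = 118.
Solving gives a = 1.34252, b = −0.60045.
|∇z| = √(a²+b²) = 1.47068, so dip δ = arctan(1.47068) = 55.79°.
True thickness = vertical thickness × cos δ = 46.2 × cos 55.79° = 25.98 m.

25.98 m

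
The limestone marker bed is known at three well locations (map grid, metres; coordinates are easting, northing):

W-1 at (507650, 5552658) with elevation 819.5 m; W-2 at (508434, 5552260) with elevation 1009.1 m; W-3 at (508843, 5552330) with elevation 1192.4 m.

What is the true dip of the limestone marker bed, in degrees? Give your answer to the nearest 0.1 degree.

26.5°

Let the plane be z = a·easting + b·northing + c.
W-2−W-1: 784a − 398b = 189.6;  W-3−W-1: 1193a − 328b = 372.9.
Solving gives a = 0.39614, b = 0.30396.
Gradient magnitude |∇z| = √(a² + b²) = √(0.15693 + 0.09239) = 0.49932.
True dip = arctan(0.49932) = 26.5°, dipping toward SW (azimuth ≈ 233°).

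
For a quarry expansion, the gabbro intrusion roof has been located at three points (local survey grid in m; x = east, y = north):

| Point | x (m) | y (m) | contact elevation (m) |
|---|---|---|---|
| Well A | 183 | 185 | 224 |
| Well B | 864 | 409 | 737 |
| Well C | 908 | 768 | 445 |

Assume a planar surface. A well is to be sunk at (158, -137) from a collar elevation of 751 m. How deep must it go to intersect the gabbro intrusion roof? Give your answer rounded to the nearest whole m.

250 m

Let the plane be z = a·x + b·y + c.
Well B−Well A: 681a + 224b = 513;  Well C−Well A: 725a + 583b = 221.
Solving gives a = 1.06373, b = −0.94374.
Then c = 224 − a·183 − b·185 = 203.93.
At (158, -137): z_contact = 168.1 + 129.3 + 203.93 = 501.3 m.
Depth below ground = 751 − 501.3 = 250 m.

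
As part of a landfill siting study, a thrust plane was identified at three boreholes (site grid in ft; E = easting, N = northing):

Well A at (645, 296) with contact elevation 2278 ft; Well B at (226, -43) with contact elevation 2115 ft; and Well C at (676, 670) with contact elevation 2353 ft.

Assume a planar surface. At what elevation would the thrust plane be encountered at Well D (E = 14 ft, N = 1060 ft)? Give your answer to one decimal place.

2262.4 ft

Let the plane be z = a·E + b·N + c.
Well B−Well A: −419a − 339b = −163;  Well C−Well A: 31a + 374b = 75.
Solving gives a = 0.243076, b = 0.180387.
Then c = 2278 − a·645 − b·296 = 2067.82.
At (14, 1060): z = 3.4 + 191.2 + 2067.82 = 2262.4 ft.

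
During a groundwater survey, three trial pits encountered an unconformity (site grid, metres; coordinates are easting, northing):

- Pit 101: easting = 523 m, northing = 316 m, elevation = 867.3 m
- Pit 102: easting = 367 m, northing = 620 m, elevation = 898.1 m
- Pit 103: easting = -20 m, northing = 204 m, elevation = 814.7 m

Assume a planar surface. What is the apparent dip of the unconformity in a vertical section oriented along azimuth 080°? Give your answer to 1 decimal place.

5.2°

Let the plane be z = a·easting + b·northing + c.
Pit 102−Pit 101: −156a + 304b = 30.8;  Pit 103−Pit 101: −543a − 112b = −52.6.
Solving gives a = 0.06870, b = 0.13657.
Unit vector along 080° is (sin 80°, cos 80°) = (0.9848, 0.1736).
Slope in that direction = a·(0.9848) + b·(0.1736) = 0.09137.
Apparent dip = arctan|0.09137| = 5.2° (true dip is 8.7°, so apparent ≤ true as expected).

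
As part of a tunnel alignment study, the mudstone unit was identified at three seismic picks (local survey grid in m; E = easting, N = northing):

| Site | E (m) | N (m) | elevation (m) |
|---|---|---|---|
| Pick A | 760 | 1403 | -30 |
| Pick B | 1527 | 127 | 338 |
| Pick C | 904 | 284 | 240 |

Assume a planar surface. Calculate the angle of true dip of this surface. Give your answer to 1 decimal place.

14.0°

Two edge vectors: Pick A→Pick B = (767, -1276, 368), Pick A→Pick C = (144, -1119, 270).
Normal n = (Pick A→Pick B) × (Pick A→Pick C) = (67272, -154098, -674529).
So ∂z/∂E = −n_x/n_z = 0.09973 and ∂z/∂N = −n_y/n_z = −0.22845.
Gradient magnitude |∇z| = √(a² + b²) = √(0.00995 + 0.05219) = 0.24927.
True dip = arctan(0.24927) = 14.0°, dipping toward NNW (azimuth ≈ 336°).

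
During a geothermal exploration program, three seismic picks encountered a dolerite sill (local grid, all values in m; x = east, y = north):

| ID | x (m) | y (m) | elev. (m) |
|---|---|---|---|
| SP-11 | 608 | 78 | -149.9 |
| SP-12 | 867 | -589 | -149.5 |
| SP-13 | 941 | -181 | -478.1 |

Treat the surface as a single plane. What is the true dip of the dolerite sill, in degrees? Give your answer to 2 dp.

Let the plane be z = a·x + b·y + c.
SP-12−SP-11: 259a − 667b = 0.4;  SP-13−SP-11: 333a − 259b = −328.2.
Solving gives a = −1.41271, b = −0.54916.
Gradient magnitude |∇z| = √(a² + b²) = √(1.99576 + 0.30158) = 1.51570.
True dip = arctan(1.51570) = 56.58°, dipping toward ENE (azimuth ≈ 069°).

56.58°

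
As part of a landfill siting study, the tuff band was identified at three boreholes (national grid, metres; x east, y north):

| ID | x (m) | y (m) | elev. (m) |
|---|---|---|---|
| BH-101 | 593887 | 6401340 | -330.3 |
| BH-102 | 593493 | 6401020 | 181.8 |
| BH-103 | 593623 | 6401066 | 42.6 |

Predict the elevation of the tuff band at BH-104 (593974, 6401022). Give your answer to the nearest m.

-249 m

Let the plane be z = a·x + b·y + c.
BH-102−BH-101: −394a − 320b = 512.1;  BH-103−BH-101: −264a − 274b = 372.9.
Solving gives a = −0.89399387, b = −0.49958255.
Then c = -330.3 − a·593887 − b·6401340 = 3728598.81.
At (593974, 6401022): z = −531009.1 − 3197838.9 + 3728598.81 = -249.2 m.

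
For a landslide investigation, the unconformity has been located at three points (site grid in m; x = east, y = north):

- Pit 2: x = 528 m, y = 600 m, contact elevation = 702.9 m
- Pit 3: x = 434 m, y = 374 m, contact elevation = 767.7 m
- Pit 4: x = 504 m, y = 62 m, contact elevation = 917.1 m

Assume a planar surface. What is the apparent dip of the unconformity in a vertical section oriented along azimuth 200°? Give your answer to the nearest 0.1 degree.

Two edge vectors: Pit 2→Pit 3 = (-94, -226, 64.8), Pit 2→Pit 4 = (-24, -538, 214.2).
Normal n = (Pit 2→Pit 3) × (Pit 2→Pit 4) = (-13546.8, 18579.6, 45148).
So ∂z/∂x = −n_x/n_z = 0.30005 and ∂z/∂y = −n_y/n_z = −0.41153.
Unit vector along 200° is (sin 200°, cos 200°) = (-0.3420, -0.9397).
Slope in that direction = a·(-0.3420) + b·(-0.9397) = 0.28408.
Apparent dip = arctan|0.28408| = 15.9° (true dip is 27.0°, so apparent ≤ true as expected).

15.9°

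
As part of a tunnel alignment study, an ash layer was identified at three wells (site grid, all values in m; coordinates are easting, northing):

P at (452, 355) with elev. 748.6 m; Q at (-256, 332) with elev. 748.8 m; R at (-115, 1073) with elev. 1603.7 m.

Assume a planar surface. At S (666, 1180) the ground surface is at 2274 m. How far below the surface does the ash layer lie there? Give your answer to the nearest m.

Two edge vectors: P→Q = (-708, -23, 0.2), P→R = (-567, 718, 855.1).
Normal n = (P→Q) × (P→R) = (-19810.9, 605297.4, -521385).
So ∂z/∂easting = −n_x/n_z = −0.03800 and ∂z/∂northing = −n_y/n_z = 1.16094.
Intercept c from P: 748.6 + 17.17 − 412.13 = 353.64.
At (666, 1180): z_contact = −25.3 + 1369.9 + 353.64 = 1698.2 m.
Depth below ground = 2274 − 1698.2 = 576 m.

576 m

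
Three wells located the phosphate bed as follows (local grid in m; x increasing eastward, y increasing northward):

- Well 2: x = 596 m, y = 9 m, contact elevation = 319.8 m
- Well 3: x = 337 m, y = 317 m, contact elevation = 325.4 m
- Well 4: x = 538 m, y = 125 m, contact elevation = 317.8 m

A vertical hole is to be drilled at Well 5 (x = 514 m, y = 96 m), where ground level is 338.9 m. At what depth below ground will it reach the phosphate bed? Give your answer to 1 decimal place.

16.6 m

Two edge vectors: Well 2→Well 3 = (-259, 308, 5.6), Well 2→Well 4 = (-58, 116, -2).
Normal n = (Well 2→Well 3) × (Well 2→Well 4) = (-1265.6, -842.8, -12180).
So ∂z/∂x = −n_x/n_z = −0.10391 and ∂z/∂y = −n_y/n_z = −0.06920.
Intercept c from Well 2: 319.8 + 61.93 + 0.62 = 382.35.
At (514, 96): z_contact = −53.41 − 6.64 + 382.35 = 322.30 m.
Depth below ground = 338.9 − 322.30 = 16.6 m.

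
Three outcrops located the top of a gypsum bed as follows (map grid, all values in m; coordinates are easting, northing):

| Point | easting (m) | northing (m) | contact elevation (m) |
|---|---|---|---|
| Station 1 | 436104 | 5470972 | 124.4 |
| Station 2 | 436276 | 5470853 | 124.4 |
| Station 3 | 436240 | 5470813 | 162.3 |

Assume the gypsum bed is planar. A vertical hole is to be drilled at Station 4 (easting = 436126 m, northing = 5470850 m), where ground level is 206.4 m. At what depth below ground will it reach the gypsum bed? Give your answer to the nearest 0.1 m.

19.7 m

Two edge vectors: Station 1→Station 2 = (172, -119, 0), Station 1→Station 3 = (136, -159, 37.9).
Normal n = (Station 1→Station 2) × (Station 1→Station 3) = (-4510.1, -6518.8, -11164).
So ∂z/∂easting = −n_x/n_z = −0.403986027 and ∂z/∂northing = −n_y/n_z = −0.583912576.
Intercept c from Station 1: 124.4 + 176179.92 + 3194569.35 = 3370873.68.
At (436126, 5470850): z_contact = −176188.81 − 3194498.12 + 3370873.68 = 186.75 m.
Depth below ground = 206.4 − 186.75 = 19.7 m.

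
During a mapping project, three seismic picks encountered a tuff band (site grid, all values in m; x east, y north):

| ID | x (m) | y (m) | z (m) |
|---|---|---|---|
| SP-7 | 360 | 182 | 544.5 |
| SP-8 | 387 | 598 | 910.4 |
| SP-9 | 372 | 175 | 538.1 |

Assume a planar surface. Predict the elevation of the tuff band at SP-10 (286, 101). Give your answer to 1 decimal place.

Let the plane be z = a·x + b·y + c.
SP-8−SP-7: 27a + 416b = 365.9;  SP-9−SP-7: 12a − 7b = −6.4.
Solving gives a = −0.01951, b = 0.88083.
Then c = 544.5 − a·360 − b·182 = 391.21.
At (286, 101): z = −5.6 + 89.0 + 391.21 = 474.6 m.

474.6 m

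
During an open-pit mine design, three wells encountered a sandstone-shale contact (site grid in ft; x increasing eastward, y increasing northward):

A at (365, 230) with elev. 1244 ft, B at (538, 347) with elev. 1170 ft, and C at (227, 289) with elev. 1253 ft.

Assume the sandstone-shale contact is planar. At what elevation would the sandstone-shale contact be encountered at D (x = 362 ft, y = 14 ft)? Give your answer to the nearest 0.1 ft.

1315.6 ft

Let the plane be z = a·x + b·y + c.
B−A: 173a + 117b = −74;  C−A: −138a + 59b = 9.
Solving gives a = −0.20563, b = −0.32843.
Then c = 1244 − a·365 − b·230 = 1394.59.
At (362, 14): z = −74.4 − 4.6 + 1394.59 = 1315.6 ft.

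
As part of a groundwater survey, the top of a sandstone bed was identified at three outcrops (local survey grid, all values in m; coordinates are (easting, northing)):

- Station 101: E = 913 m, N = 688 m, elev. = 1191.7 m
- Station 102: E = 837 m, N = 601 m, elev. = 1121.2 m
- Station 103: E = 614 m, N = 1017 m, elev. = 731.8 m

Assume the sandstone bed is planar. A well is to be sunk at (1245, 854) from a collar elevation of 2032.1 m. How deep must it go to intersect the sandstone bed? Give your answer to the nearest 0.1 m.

474.2 m

Two edge vectors: Station 101→Station 102 = (-76, -87, -70.5), Station 101→Station 103 = (-299, 329, -459.9).
Normal n = (Station 101→Station 102) × (Station 101→Station 103) = (63205.8, -13872.9, -51017).
So ∂z/∂E = −n_x/n_z = 1.238916 and ∂z/∂N = −n_y/n_z = −0.271927.
Intercept c from Station 101: 1191.7 − 1131.13 + 187.09 = 247.66.
At (1245, 854): z_contact = 1542.45 − 232.23 + 247.66 = 1557.88 m.
Depth below ground = 2032.1 − 1557.88 = 474.2 m.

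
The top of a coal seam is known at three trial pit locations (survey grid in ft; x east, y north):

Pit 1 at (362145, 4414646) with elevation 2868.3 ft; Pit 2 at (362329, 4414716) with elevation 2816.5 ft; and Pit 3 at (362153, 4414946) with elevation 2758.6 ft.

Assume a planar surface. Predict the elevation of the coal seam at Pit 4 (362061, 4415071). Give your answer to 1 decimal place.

2726.6 ft

Let the plane be z = a·x + b·y + c.
Pit 2−Pit 1: 184a + 70b = −51.8;  Pit 3−Pit 1: 8a + 300b = −109.7.
Solving gives a = −0.143868960, b = −0.361830161.
Then c = 2868.3 − a·362145 − b·4414646 = 1652321.80.
At (362061, 4415071): z = −52089.3 − 1597505.9 + 1652321.80 = 2726.6 ft.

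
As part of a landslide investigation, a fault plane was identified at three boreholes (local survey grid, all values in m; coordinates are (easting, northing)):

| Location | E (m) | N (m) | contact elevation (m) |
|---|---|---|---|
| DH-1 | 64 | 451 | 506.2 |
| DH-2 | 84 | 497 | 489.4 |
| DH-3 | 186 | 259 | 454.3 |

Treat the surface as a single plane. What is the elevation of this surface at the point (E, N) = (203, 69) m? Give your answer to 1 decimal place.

Two edge vectors: DH-1→DH-2 = (20, 46, -16.8), DH-1→DH-3 = (122, -192, -51.9).
Normal n = (DH-1→DH-2) × (DH-1→DH-3) = (-5613, -1011.6, -9452).
So ∂z/∂E = −n_x/n_z = −0.59384 and ∂z/∂N = −n_y/n_z = −0.10702.
Intercept c from DH-1: 506.2 + 38.01 + 48.27 = 592.47.
At (203, 69): z = −120.6 − 7.4 + 592.47 = 464.5 m.

464.5 m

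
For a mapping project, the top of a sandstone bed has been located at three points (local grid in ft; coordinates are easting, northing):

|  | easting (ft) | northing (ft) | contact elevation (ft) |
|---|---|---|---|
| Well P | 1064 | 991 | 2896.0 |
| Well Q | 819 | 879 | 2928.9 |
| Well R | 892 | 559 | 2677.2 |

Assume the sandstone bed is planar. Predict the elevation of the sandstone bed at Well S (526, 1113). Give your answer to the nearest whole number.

3220 ft

Let the plane be z = a·easting + b·northing + c.
Well Q−Well P: −245a − 112b = 32.9;  Well R−Well P: −172a − 432b = −218.8.
Solving gives a = −0.44722, b = 0.68454.
Then c = 2896 − a·1064 − b·991 = 2693.46.
At (526, 1113): z = −235.2 + 761.9 + 2693.46 = 3220.1 ft.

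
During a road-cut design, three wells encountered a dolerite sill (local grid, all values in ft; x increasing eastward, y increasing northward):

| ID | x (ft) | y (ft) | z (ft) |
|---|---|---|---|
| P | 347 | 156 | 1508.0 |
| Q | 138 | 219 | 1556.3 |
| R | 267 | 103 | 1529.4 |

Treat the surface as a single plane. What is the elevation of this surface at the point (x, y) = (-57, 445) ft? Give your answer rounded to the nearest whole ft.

1595 ft

Two edge vectors: P→Q = (-209, 63, 48.3), P→R = (-80, -53, 21.4).
Normal n = (P→Q) × (P→R) = (3908.1, 608.6, 16117).
So ∂z/∂x = −n_x/n_z = −0.24248 and ∂z/∂y = −n_y/n_z = −0.03776.
Intercept c from P: 1508 + 84.14 + 5.89 = 1598.03.
At (-57, 445): z = 13.8 − 16.8 + 1598.03 = 1595.1 ft.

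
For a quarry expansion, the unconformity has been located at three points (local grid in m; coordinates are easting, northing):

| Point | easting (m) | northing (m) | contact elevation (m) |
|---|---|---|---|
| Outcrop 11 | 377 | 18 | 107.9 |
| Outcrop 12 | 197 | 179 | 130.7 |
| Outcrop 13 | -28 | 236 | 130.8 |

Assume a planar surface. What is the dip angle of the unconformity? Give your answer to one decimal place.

11.5°

Two edge vectors: Outcrop 11→Outcrop 12 = (-180, 161, 22.8), Outcrop 11→Outcrop 13 = (-405, 218, 22.9).
Normal n = (Outcrop 11→Outcrop 12) × (Outcrop 11→Outcrop 13) = (-1283.5, -5112, 25965).
So ∂z/∂easting = −n_x/n_z = 0.04943 and ∂z/∂northing = −n_y/n_z = 0.19688.
Gradient magnitude |∇z| = √(a² + b²) = √(0.00244 + 0.03876) = 0.20299.
True dip = arctan(0.20299) = 11.5°, dipping toward SSW (azimuth ≈ 194°).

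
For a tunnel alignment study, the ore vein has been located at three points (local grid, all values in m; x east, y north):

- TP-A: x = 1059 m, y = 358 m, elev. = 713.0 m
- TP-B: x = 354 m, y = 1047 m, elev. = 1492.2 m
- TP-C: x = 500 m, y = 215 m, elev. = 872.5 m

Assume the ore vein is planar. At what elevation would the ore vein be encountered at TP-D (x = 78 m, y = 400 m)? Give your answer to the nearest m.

Let the plane be z = a·x + b·y + c.
TP-B−TP-A: −705a + 689b = 779.2;  TP-C−TP-A: −559a − 143b = 159.5.
Solving gives a = −0.45543, b = 0.66491.
Then c = 713 − a·1059 − b·358 = 957.26.
At (78, 400): z = −35.5 + 266.0 + 957.26 = 1187.7 m.

1188 m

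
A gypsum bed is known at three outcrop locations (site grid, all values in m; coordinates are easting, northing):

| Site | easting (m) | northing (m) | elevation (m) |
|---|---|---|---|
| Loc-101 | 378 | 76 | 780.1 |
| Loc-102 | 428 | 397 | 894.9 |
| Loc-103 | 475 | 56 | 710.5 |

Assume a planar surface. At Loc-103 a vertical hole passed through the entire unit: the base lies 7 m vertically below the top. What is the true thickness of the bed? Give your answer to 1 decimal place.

Let the plane be z = a·easting + b·northing + c.
Loc-102−Loc-101: 50a + 321b = 114.8;  Loc-103−Loc-101: 97a − 20b = −69.6.
Solving gives a = −0.62375, b = 0.45479.
|∇z| = √(a²+b²) = 0.77195, so dip δ = arctan(0.77195) = 37.67°.
True thickness = vertical thickness × cos δ = 7 × cos 37.67° = 5.5 m.

5.5 m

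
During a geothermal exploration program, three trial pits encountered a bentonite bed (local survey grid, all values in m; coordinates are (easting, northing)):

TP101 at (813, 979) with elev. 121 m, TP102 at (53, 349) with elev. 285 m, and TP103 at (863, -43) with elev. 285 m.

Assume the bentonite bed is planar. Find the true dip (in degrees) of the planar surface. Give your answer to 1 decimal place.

Two edge vectors: TP101→TP102 = (-760, -630, 164), TP101→TP103 = (50, -1022, 164).
Normal n = (TP101→TP102) × (TP101→TP103) = (64288, 132840, 808220).
So ∂z/∂E = −n_x/n_z = −0.07954 and ∂z/∂N = −n_y/n_z = −0.16436.
Gradient magnitude |∇z| = √(a² + b²) = √(0.00633 + 0.02701) = 0.18260.
True dip = arctan(0.18260) = 10.3°, dipping toward NNE (azimuth ≈ 026°).

10.3°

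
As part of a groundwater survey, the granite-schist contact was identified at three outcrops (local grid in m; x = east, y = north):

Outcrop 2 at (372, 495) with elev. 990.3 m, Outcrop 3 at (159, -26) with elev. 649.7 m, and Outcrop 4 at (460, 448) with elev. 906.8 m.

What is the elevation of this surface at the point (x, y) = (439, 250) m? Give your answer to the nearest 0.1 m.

747.9 m

Let the plane be z = a·x + b·y + c.
Outcrop 3−Outcrop 2: −213a − 521b = −340.6;  Outcrop 4−Outcrop 2: 88a − 47b = −83.5.
Solving gives a = −0.49223, b = 0.85498.
Then c = 990.3 − a·372 − b·495 = 750.19.
At (439, 250): z = −216.1 + 213.7 + 750.19 = 747.9 m.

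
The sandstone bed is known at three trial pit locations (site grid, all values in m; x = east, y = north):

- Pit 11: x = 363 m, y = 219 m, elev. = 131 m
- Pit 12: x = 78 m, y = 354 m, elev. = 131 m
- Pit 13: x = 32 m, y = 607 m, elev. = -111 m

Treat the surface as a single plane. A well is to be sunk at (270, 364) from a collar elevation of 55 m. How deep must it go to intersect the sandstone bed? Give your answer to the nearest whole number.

30 m

Two edge vectors: Pit 11→Pit 12 = (-285, 135, 0), Pit 11→Pit 13 = (-331, 388, -242).
Normal n = (Pit 11→Pit 12) × (Pit 11→Pit 13) = (-32670, -68970, -65895).
So ∂z/∂x = −n_x/n_z = −0.49579 and ∂z/∂y = −n_y/n_z = −1.04667.
Intercept c from Pit 11: 131 + 179.97 + 229.22 = 540.19.
At (270, 364): z_contact = −133.9 − 381.0 + 540.19 = 25.3 m.
Depth below ground = 55 − 25.3 = 30 m.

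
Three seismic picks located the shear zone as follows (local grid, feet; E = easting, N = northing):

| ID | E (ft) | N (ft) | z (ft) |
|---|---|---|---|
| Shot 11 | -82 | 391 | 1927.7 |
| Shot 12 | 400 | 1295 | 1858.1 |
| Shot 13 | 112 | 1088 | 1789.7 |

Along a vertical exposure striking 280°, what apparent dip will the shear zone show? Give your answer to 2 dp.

Two edge vectors: Shot 11→Shot 12 = (482, 904, -69.6), Shot 11→Shot 13 = (194, 697, -138).
Normal n = (Shot 11→Shot 12) × (Shot 11→Shot 13) = (-76240.8, 53013.6, 160578).
So ∂z/∂E = −n_x/n_z = 0.47479 and ∂z/∂N = −n_y/n_z = −0.33014.
Unit vector along 280° is (sin 280°, cos 280°) = (-0.9848, 0.1736).
Slope in that direction = a·(-0.9848) + b·(0.1736) = −0.52491.
Apparent dip = arctan|0.52491| = 27.70° (true dip is 30.0°, so apparent ≤ true as expected).

27.70°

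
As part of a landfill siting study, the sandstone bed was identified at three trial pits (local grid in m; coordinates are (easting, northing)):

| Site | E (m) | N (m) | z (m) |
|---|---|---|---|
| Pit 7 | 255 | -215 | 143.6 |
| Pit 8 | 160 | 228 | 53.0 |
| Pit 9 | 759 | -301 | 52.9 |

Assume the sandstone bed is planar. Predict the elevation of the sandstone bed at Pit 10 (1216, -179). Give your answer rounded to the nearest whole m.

Let the plane be z = a·E + b·N + c.
Pit 8−Pit 7: −95a + 443b = −90.6;  Pit 9−Pit 7: 504a − 86b = −90.7.
Solving gives a = −0.22302, b = −0.25234.
Then c = 143.6 − a·255 − b·-215 = 146.22.
At (1216, -179): z = −271.2 + 45.2 + 146.22 = -79.8 m.

-80 m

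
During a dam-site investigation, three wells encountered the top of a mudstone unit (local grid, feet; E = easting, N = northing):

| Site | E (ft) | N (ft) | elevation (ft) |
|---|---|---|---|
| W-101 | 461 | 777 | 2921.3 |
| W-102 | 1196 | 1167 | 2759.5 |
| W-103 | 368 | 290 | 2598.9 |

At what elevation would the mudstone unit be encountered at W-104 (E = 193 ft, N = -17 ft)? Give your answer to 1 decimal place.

2469.7 ft

Two edge vectors: W-101→W-102 = (735, 390, -161.8), W-101→W-103 = (-93, -487, -322.4).
Normal n = (W-101→W-102) × (W-101→W-103) = (-204532.6, 252011.4, -321675).
So ∂z/∂E = −n_x/n_z = −0.635836 and ∂z/∂N = −n_y/n_z = 0.783435.
Intercept c from W-101: 2921.3 + 293.12 − 608.73 = 2605.69.
At (193, -17): z = −122.7 − 13.3 + 2605.69 = 2469.7 ft.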